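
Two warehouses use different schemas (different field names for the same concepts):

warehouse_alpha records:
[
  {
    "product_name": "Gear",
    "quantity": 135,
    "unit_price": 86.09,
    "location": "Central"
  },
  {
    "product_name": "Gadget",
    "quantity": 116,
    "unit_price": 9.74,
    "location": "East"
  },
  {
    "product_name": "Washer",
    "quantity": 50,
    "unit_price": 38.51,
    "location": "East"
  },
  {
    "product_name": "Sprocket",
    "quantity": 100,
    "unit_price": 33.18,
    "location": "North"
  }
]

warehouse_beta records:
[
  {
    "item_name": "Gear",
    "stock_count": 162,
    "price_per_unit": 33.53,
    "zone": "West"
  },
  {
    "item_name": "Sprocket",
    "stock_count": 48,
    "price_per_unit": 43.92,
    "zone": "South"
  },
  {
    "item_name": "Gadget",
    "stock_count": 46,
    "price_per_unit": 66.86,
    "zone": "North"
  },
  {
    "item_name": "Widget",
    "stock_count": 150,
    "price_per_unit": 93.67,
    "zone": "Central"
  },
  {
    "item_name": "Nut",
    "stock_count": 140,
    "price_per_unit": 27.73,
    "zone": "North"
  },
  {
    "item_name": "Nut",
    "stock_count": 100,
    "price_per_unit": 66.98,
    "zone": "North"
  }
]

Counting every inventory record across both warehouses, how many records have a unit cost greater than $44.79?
4

Schema mapping: "unit_price" (warehouse_alpha) = "price_per_unit" (warehouse_beta) = unit cost

Records > $44.79 in warehouse_alpha: 1
Records > $44.79 in warehouse_beta: 3

Total count: 1 + 3 = 4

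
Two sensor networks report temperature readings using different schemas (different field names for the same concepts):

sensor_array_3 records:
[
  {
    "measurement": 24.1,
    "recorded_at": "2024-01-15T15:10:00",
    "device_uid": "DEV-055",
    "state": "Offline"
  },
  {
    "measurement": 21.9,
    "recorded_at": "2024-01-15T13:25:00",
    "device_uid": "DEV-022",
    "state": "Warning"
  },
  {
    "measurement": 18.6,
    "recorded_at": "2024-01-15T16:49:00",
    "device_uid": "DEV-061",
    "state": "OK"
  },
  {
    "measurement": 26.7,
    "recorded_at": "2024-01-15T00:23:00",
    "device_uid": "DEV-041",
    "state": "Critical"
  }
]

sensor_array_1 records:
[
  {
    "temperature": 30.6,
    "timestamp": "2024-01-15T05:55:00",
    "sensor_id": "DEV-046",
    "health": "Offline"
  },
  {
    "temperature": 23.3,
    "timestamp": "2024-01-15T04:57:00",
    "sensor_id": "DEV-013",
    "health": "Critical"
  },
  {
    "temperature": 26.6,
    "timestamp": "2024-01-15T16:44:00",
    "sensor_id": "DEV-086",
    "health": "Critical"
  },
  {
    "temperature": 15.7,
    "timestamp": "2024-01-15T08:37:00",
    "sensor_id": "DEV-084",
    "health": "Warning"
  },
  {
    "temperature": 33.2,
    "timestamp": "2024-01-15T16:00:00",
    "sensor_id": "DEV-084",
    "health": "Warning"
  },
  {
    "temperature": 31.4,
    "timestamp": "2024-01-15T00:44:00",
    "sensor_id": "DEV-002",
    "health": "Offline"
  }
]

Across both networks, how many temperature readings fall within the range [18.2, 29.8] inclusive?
6

Schema mapping: "measurement" (sensor_array_3) = "temperature" (sensor_array_1) = temperature

Readings in [18.2, 29.8] from sensor_array_3: 4
Readings in [18.2, 29.8] from sensor_array_1: 2

Total count: 4 + 2 = 6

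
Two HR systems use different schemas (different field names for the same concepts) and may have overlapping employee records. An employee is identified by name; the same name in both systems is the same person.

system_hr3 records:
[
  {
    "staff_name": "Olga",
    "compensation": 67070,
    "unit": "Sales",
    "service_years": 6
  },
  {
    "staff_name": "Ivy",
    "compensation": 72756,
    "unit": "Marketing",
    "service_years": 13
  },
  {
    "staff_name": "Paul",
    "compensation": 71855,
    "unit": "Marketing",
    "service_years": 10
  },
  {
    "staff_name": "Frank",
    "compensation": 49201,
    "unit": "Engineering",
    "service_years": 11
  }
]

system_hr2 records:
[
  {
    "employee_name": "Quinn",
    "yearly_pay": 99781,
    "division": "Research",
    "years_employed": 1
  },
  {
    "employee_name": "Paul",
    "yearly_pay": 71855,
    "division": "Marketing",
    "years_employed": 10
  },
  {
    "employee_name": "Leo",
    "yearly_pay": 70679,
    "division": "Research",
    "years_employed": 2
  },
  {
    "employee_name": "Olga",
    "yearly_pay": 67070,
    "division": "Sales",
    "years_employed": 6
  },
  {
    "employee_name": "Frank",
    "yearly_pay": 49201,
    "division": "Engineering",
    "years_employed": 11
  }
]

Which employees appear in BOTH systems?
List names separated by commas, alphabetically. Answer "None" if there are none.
Frank, Olga, Paul

Schema mapping: "staff_name" (system_hr3) = "employee_name" (system_hr2) = employee name

Names in system_hr3: ['Frank', 'Ivy', 'Olga', 'Paul']
Names in system_hr2: ['Frank', 'Leo', 'Olga', 'Paul', 'Quinn']

Intersection: ['Frank', 'Olga', 'Paul']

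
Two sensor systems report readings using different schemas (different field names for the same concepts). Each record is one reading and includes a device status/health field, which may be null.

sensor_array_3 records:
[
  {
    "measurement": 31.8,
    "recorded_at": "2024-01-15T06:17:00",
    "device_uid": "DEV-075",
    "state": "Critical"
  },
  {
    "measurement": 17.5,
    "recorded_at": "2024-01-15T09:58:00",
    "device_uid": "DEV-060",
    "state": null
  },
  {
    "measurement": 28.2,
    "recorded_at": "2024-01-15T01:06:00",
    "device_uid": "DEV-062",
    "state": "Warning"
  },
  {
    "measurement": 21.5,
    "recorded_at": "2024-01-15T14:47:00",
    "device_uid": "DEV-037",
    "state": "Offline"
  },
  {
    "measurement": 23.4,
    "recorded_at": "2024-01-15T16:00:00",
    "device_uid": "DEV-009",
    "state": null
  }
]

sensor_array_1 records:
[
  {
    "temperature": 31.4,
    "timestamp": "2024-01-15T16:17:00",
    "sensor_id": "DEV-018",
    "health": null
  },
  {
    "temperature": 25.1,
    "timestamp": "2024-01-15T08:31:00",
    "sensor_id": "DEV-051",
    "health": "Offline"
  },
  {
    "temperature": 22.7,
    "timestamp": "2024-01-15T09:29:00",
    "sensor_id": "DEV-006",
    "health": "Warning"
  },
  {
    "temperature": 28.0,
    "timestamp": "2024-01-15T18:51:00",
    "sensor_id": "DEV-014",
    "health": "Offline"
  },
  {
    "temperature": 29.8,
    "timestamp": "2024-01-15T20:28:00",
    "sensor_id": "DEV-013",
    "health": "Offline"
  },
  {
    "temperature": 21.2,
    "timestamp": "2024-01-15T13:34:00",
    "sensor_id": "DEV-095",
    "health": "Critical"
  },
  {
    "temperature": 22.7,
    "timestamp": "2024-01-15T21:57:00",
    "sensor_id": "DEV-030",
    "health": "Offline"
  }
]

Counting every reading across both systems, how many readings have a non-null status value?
9

Schema mapping: "state" (sensor_array_3) = "health" (sensor_array_1) = status

Non-null in sensor_array_3: 3
Non-null in sensor_array_1: 6

Total non-null: 3 + 6 = 9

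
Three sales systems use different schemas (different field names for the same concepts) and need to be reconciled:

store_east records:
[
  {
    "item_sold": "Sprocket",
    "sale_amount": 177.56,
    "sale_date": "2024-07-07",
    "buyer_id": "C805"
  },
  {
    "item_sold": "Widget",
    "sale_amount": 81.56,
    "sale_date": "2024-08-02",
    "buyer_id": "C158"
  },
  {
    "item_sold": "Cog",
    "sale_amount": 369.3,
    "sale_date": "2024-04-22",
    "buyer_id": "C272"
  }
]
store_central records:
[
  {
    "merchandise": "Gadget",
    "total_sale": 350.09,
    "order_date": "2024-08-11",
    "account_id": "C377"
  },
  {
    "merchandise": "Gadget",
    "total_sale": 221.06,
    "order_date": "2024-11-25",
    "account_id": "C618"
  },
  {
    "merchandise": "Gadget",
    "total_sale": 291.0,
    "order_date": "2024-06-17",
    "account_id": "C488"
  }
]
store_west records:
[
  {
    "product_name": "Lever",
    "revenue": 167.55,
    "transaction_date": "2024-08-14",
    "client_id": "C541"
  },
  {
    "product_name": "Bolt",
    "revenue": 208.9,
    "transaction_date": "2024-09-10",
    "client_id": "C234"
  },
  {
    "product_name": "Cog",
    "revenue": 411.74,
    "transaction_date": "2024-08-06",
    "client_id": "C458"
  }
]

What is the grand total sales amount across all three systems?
2278.76

Schema reconciliation - all amount fields map to sale amount:

store_east (sale_amount): 628.42
store_central (total_sale): 862.15
store_west (revenue): 788.19

Grand total: 2278.76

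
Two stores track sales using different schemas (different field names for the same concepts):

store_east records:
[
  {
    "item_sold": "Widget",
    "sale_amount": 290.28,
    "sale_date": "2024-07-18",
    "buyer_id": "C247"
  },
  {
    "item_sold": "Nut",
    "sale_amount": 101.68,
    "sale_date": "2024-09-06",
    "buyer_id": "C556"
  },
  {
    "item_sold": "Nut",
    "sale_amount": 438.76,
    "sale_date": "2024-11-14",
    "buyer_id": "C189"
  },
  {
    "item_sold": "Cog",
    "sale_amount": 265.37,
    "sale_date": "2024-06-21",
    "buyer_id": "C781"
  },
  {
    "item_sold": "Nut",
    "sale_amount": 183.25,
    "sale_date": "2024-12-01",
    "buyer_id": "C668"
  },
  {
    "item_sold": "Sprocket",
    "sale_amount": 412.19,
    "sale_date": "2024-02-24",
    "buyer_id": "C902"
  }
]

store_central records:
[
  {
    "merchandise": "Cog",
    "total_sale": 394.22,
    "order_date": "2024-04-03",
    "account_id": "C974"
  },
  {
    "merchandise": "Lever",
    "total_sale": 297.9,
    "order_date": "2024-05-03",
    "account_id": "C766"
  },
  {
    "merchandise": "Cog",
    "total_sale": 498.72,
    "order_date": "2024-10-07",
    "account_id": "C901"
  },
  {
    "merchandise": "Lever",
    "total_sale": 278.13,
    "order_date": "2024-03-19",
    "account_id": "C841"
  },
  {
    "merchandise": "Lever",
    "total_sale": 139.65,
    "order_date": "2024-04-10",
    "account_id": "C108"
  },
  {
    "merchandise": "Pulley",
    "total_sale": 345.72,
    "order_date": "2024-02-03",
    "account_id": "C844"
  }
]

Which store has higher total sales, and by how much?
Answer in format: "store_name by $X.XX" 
store_central by $262.81

Schema mapping: "sale_amount" (store_east) = "total_sale" (store_central) = sale amount

Total for store_east: 1691.53
Total for store_central: 1954.34

Difference: |1691.53 - 1954.34| = 262.81
store_central has higher sales by $262.81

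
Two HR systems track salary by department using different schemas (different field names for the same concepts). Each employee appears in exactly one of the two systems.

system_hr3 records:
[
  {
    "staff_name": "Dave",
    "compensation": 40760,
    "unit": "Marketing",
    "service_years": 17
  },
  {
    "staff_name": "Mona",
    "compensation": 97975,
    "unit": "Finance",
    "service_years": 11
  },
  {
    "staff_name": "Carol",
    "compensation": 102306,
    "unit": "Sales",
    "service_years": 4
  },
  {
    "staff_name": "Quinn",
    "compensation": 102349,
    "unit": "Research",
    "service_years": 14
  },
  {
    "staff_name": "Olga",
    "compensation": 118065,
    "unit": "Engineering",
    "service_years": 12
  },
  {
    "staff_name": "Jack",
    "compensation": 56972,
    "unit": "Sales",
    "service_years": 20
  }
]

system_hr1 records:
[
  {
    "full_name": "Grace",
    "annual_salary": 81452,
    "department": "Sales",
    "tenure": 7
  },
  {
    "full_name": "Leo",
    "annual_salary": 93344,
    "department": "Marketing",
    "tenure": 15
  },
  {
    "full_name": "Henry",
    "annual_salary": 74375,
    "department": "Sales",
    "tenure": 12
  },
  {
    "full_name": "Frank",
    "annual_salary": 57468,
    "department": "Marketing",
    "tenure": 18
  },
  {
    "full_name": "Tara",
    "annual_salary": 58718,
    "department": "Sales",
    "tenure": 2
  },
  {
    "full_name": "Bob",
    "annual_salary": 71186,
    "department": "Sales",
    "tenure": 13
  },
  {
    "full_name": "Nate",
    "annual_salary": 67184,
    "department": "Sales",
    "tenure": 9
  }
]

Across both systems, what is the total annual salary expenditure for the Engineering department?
118065

Schema mappings:
- "unit" (system_hr3) = "department" (system_hr1) = department
- "compensation" (system_hr3) = "annual_salary" (system_hr1) = salary

Engineering salaries from system_hr3: 118065
Engineering salaries from system_hr1: 0

Total: 118065 + 0 = 118065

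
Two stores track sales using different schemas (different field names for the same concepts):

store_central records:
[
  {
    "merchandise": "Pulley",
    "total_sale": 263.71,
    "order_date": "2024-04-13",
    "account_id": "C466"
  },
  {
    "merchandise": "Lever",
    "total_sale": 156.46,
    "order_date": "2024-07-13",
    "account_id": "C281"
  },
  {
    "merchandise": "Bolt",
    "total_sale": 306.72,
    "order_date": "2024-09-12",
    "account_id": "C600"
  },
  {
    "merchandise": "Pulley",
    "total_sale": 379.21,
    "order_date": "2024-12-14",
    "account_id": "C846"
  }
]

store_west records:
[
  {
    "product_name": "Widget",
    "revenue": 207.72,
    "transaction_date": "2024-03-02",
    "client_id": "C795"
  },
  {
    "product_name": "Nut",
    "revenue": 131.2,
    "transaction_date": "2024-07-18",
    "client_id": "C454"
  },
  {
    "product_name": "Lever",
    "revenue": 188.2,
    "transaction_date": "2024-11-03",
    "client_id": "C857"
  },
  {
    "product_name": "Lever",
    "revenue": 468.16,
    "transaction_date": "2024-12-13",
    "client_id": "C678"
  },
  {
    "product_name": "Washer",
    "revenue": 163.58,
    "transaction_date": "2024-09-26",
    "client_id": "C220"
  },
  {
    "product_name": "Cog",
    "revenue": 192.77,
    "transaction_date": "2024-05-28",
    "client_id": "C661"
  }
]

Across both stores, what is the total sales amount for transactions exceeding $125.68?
2457.73

Schema mapping: "total_sale" (store_central) = "revenue" (store_west) = sale amount

Sum of sales > $125.68 in store_central: 1106.1
Sum of sales > $125.68 in store_west: 1351.63

Total: 1106.1 + 1351.63 = 2457.73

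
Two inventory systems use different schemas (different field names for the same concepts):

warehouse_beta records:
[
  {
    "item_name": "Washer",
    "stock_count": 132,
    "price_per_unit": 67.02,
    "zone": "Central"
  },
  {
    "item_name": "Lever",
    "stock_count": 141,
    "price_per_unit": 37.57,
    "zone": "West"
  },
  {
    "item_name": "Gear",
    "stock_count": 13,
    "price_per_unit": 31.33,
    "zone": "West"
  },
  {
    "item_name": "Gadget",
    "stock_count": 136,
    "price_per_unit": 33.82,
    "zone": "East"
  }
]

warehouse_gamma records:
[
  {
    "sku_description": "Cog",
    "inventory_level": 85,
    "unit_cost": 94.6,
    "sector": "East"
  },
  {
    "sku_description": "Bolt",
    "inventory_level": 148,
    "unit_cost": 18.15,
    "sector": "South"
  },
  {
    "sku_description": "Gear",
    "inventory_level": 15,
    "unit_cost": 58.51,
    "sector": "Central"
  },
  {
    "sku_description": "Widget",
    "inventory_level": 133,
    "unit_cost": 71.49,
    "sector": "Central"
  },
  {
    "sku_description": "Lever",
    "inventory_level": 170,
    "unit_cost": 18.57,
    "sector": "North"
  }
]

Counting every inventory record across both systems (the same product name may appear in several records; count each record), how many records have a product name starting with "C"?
1

Schema mapping: "item_name" (warehouse_beta) = "sku_description" (warehouse_gamma) = product name

Records with product name starting with "C" in warehouse_beta: 0
Records with product name starting with "C" in warehouse_gamma: 1

Total: 0 + 1 = 1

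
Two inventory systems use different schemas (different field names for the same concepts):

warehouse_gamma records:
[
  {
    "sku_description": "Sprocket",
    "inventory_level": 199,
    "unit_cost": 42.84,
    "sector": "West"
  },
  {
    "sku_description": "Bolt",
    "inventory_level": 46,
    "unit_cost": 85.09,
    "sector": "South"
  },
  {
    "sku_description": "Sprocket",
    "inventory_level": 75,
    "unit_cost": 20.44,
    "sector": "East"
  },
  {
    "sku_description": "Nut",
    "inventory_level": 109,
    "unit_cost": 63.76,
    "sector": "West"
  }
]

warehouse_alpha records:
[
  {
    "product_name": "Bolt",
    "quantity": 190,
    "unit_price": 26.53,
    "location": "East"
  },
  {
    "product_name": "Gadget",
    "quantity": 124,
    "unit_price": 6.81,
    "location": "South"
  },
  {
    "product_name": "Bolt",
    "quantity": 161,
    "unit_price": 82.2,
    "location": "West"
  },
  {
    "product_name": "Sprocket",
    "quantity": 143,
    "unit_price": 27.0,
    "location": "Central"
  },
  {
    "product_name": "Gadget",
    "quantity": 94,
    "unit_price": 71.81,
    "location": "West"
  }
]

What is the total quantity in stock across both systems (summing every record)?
1141

To reconcile these schemas, identify the field holding the quantity in stock in each system:
1. In warehouse_gamma it is "inventory_level"
2. In warehouse_alpha it is "quantity"

From warehouse_gamma: 199 + 46 + 75 + 109 = 429
From warehouse_alpha: 190 + 124 + 161 + 143 + 94 = 712

Total: 429 + 712 = 1141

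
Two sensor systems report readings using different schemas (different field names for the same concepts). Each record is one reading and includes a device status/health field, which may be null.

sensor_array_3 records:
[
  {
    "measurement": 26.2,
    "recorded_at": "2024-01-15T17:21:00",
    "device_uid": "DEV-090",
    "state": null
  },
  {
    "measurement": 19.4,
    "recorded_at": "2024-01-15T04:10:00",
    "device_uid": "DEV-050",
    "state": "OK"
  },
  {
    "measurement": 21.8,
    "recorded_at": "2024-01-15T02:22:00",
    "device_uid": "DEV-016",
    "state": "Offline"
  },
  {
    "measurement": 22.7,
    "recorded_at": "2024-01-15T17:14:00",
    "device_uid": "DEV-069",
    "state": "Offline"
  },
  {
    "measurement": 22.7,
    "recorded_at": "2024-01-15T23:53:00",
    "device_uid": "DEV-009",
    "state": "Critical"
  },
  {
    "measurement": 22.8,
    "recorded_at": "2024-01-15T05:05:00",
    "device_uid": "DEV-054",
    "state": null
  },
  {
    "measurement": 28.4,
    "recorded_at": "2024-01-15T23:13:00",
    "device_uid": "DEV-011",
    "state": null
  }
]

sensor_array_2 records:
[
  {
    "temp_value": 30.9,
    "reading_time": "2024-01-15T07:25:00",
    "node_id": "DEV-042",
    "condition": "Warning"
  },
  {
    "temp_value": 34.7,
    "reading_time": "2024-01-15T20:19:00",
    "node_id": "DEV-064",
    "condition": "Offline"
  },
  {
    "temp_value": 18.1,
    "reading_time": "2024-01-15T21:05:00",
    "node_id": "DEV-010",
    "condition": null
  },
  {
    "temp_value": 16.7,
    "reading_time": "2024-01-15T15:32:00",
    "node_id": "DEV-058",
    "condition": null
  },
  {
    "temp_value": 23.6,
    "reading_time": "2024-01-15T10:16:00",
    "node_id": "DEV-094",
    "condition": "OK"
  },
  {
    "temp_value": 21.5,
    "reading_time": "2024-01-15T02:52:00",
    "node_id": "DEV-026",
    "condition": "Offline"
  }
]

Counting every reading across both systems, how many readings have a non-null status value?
8

Schema mapping: "state" (sensor_array_3) = "condition" (sensor_array_2) = status

Non-null in sensor_array_3: 4
Non-null in sensor_array_2: 4

Total non-null: 4 + 4 = 8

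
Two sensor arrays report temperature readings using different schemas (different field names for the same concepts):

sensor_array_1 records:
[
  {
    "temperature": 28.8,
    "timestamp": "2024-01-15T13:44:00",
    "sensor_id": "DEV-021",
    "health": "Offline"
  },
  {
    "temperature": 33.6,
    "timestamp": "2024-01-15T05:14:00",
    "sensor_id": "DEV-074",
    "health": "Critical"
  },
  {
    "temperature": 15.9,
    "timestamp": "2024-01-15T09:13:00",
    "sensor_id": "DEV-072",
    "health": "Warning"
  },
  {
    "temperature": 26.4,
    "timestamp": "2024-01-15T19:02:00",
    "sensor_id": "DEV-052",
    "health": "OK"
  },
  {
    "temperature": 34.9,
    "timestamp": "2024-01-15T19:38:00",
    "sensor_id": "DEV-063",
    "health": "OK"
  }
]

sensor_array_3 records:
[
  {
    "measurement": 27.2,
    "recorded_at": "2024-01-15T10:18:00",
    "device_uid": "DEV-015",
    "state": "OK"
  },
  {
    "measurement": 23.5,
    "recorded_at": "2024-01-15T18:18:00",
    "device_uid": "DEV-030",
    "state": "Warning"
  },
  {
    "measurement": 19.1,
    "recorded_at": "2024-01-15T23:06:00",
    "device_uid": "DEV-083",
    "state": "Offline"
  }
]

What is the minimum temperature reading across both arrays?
15.9

Schema mapping: "temperature" (sensor_array_1) = "measurement" (sensor_array_3) = temperature reading

Minimum in sensor_array_1: 15.9
Minimum in sensor_array_3: 19.1

Overall minimum: min(15.9, 19.1) = 15.9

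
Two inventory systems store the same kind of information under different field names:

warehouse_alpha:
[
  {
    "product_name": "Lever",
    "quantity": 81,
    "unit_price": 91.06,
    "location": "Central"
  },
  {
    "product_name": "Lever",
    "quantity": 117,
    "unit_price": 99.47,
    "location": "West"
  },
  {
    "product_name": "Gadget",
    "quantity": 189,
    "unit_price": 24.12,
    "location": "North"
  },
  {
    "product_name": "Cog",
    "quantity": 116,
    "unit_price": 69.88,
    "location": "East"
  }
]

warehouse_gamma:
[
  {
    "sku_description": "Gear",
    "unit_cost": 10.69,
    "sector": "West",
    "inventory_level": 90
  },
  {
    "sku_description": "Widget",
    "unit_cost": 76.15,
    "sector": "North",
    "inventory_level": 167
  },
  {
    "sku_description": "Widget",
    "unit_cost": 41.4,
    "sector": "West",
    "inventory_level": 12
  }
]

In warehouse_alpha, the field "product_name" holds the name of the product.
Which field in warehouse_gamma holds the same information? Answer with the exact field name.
sku_description

In warehouse_alpha, "product_name" holds the name of the product.
The fields in warehouse_gamma are: "sku_description", "unit_cost", "sector", "inventory_level".
"sku_description" is the match: the name refers to the same concept and its values are product-name strings (e.g. 'Gear', 'Widget').
The other fields ("unit_cost", "sector", "inventory_level") hold different kinds of data.

So "product_name" in warehouse_alpha corresponds to "sku_description" in warehouse_gamma.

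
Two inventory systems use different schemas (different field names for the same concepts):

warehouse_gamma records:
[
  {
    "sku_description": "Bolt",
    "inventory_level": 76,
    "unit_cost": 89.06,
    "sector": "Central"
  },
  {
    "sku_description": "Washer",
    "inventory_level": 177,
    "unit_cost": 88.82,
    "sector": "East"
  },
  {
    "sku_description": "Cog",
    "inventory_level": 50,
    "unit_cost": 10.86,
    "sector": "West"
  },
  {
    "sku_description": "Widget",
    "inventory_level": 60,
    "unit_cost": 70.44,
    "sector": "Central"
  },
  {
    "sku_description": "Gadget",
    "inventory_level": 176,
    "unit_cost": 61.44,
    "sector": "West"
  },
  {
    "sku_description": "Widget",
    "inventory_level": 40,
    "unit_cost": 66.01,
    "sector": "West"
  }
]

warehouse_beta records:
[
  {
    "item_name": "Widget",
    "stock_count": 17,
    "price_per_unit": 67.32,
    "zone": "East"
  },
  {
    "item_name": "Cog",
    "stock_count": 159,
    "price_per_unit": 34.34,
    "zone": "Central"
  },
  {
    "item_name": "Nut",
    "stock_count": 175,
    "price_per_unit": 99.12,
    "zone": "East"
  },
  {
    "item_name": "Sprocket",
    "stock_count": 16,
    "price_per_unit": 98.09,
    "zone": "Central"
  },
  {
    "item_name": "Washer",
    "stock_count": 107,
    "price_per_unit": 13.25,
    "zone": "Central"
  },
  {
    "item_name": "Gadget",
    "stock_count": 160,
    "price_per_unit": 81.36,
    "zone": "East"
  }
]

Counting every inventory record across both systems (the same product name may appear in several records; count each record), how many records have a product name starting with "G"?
2

Schema mapping: "sku_description" (warehouse_gamma) = "item_name" (warehouse_beta) = product name

Records with product name starting with "G" in warehouse_gamma: 1
Records with product name starting with "G" in warehouse_beta: 1

Total: 1 + 1 = 2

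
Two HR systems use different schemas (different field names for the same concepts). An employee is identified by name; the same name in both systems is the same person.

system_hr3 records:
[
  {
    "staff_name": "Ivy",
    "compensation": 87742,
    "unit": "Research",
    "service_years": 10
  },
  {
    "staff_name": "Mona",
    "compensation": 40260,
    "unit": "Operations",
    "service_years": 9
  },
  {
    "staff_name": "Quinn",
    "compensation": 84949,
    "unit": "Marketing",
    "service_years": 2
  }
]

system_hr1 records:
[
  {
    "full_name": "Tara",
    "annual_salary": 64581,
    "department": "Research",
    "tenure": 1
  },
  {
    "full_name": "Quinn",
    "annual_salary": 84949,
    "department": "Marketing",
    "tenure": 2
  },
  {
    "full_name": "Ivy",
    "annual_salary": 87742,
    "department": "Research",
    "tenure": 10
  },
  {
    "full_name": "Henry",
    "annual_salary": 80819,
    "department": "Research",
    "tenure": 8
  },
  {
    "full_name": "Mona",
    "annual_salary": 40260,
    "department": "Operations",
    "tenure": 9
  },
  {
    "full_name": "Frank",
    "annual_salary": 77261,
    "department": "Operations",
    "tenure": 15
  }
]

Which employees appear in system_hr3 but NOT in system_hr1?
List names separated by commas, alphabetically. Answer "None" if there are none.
None

Schema mapping: "staff_name" (system_hr3) = "full_name" (system_hr1) = employee name

Names in system_hr3: ['Ivy', 'Mona', 'Quinn']
Names in system_hr1: ['Frank', 'Henry', 'Ivy', 'Mona', 'Quinn', 'Tara']

In system_hr3 but not system_hr1: None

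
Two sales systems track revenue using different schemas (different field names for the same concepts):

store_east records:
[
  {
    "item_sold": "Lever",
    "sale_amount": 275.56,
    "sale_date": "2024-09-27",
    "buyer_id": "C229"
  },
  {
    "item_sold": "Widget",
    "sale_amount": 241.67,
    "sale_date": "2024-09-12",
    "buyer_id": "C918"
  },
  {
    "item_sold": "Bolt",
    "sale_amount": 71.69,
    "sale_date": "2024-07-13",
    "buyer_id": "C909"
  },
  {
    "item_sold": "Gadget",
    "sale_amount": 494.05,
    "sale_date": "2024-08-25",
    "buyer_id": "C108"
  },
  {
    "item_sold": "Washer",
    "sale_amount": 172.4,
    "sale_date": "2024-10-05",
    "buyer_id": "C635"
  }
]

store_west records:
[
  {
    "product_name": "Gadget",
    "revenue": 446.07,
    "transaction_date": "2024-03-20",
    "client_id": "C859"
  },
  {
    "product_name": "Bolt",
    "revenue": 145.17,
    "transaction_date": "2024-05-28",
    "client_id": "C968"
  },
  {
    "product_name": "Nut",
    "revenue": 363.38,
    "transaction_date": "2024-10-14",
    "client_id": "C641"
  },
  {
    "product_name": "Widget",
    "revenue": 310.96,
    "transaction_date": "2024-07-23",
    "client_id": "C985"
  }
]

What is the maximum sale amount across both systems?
494.05

Reconcile: "sale_amount" (store_east) = "revenue" (store_west) = sale amount

Maximum in store_east: 494.05
Maximum in store_west: 446.07

Overall maximum: max(494.05, 446.07) = 494.05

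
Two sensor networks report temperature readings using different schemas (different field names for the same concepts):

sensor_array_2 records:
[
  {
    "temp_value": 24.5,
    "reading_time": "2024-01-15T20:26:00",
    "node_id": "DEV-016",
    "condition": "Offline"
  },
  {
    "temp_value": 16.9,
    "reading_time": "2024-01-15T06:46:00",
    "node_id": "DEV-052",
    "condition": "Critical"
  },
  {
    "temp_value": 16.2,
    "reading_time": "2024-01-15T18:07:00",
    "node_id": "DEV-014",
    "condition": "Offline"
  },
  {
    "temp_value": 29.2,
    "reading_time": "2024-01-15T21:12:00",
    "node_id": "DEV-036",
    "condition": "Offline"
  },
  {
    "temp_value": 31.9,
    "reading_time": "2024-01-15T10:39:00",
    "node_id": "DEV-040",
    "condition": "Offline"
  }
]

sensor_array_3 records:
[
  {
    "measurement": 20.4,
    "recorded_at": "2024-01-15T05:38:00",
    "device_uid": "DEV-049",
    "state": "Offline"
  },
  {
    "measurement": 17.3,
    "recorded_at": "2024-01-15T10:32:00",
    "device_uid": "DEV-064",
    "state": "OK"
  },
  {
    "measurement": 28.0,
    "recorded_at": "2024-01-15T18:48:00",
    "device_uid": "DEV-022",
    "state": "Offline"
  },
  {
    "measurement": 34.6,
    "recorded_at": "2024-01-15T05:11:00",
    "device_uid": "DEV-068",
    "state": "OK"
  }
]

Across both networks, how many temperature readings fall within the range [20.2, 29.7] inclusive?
4

Schema mapping: "temp_value" (sensor_array_2) = "measurement" (sensor_array_3) = temperature

Readings in [20.2, 29.7] from sensor_array_2: 2
Readings in [20.2, 29.7] from sensor_array_3: 2

Total count: 2 + 2 = 4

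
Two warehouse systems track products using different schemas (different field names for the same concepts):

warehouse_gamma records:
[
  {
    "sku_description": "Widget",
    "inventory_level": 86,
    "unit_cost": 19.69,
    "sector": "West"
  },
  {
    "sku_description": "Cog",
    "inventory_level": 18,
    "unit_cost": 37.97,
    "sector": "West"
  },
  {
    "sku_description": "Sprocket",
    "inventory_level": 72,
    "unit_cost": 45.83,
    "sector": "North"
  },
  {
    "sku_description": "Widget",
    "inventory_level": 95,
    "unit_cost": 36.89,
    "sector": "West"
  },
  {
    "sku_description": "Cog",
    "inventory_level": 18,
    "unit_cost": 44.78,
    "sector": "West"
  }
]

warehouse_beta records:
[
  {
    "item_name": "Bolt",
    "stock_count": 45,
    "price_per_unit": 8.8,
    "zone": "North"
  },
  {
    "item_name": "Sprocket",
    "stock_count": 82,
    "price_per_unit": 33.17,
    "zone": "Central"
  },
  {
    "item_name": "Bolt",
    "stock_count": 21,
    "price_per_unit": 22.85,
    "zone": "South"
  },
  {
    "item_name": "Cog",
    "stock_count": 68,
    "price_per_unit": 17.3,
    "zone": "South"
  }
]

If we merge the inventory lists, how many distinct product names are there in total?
4

Schema mapping: "sku_description" (warehouse_gamma) = "item_name" (warehouse_beta) = product name

Products in warehouse_gamma: ['Cog', 'Sprocket', 'Widget']
Products in warehouse_beta: ['Bolt', 'Cog', 'Sprocket']

Union (unique products): ['Bolt', 'Cog', 'Sprocket', 'Widget']
Count: 4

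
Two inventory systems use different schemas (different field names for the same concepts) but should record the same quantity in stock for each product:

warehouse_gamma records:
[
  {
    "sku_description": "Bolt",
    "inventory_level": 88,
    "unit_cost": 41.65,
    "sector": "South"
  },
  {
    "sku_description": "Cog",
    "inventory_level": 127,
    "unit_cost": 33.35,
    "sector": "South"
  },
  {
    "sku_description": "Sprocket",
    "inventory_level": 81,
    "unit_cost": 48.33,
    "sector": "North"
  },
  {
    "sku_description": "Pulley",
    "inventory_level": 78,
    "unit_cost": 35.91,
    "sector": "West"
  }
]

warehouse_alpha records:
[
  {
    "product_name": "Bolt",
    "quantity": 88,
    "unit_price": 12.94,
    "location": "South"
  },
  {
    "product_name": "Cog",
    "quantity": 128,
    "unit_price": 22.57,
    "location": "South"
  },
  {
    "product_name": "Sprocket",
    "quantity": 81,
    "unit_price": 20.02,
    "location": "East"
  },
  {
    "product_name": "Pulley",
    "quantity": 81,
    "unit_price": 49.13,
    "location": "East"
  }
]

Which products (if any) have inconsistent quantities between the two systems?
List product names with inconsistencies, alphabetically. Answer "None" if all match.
Cog, Pulley

Schema mappings:
- "sku_description" (warehouse_gamma) = "product_name" (warehouse_alpha) = product name
- "inventory_level" (warehouse_gamma) = "quantity" (warehouse_alpha) = quantity

Comparison:
  Bolt: 88 vs 88 - MATCH
  Cog: 127 vs 128 - MISMATCH
  Sprocket: 81 vs 81 - MATCH
  Pulley: 78 vs 81 - MISMATCH

Products with inconsistencies: Cog, Pulley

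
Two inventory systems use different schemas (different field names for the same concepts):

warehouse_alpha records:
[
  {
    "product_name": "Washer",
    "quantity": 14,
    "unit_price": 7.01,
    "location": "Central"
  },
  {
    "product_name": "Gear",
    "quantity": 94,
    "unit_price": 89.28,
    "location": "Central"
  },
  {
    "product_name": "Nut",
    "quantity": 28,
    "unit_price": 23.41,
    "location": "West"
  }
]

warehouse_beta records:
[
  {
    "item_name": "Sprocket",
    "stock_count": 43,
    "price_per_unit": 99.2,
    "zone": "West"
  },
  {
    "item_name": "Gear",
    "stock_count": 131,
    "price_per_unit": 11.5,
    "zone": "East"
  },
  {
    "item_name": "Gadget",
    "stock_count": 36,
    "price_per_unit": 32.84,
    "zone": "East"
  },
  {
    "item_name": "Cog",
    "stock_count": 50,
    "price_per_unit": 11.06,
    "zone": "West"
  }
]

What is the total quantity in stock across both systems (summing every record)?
396

To reconcile these schemas, identify the field holding the quantity in stock in each system:
1. In warehouse_alpha it is "quantity"
2. In warehouse_beta it is "stock_count"

From warehouse_alpha: 14 + 94 + 28 = 136
From warehouse_beta: 43 + 131 + 36 + 50 = 260

Total: 136 + 260 = 396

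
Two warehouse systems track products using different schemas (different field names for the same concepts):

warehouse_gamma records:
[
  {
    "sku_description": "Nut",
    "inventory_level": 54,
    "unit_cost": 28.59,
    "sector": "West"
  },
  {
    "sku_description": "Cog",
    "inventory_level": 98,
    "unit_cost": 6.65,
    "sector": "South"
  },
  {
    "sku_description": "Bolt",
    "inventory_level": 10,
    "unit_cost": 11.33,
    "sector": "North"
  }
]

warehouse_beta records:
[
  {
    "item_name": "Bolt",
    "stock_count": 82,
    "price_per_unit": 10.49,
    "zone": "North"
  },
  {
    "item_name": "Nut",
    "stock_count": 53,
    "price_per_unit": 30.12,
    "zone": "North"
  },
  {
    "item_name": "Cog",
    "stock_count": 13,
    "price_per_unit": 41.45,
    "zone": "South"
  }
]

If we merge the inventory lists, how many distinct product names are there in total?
3

Schema mapping: "sku_description" (warehouse_gamma) = "item_name" (warehouse_beta) = product name

Products in warehouse_gamma: ['Bolt', 'Cog', 'Nut']
Products in warehouse_beta: ['Bolt', 'Cog', 'Nut']

Union (unique products): ['Bolt', 'Cog', 'Nut']
Count: 3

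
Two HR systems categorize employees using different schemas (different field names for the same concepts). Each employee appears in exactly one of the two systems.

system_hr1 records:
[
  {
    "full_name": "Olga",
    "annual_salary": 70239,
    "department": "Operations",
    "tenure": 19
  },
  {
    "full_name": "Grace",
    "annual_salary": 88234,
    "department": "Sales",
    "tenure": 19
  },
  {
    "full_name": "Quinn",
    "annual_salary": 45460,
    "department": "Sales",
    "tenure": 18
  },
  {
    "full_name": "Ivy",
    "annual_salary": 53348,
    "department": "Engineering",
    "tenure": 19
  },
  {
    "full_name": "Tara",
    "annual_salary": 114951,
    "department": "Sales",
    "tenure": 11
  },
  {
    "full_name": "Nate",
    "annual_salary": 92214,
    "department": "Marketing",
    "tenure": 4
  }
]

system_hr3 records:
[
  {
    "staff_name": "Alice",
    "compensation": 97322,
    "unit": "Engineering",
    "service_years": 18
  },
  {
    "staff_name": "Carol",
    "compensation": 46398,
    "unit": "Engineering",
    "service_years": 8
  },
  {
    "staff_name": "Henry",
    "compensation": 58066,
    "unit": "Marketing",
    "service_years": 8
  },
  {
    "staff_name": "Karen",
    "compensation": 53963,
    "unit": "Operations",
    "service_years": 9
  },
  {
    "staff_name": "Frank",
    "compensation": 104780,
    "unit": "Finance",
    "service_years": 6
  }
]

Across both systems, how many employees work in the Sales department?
3

Schema mapping: "department" (system_hr1) = "unit" (system_hr3) = department

Sales employees in system_hr1: 3
Sales employees in system_hr3: 0

Total in Sales: 3 + 0 = 3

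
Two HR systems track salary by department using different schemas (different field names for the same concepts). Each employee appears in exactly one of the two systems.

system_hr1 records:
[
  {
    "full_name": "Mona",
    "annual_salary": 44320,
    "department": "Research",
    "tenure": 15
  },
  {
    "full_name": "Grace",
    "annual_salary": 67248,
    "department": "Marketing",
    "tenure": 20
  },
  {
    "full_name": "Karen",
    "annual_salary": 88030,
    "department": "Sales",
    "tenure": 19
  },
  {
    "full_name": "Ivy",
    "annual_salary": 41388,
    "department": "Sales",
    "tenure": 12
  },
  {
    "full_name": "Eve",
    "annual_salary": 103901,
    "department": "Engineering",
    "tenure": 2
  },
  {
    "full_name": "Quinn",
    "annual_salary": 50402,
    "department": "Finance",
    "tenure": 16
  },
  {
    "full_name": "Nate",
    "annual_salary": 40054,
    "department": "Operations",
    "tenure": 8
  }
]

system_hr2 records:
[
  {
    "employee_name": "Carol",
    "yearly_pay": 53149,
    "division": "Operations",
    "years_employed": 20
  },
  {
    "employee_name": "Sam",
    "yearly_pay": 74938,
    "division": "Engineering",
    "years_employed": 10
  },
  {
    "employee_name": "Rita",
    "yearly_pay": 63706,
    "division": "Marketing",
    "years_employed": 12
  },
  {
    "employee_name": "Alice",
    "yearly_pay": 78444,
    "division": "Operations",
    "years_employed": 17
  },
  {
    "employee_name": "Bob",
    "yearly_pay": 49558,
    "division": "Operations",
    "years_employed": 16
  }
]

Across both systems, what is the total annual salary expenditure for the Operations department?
221205

Schema mappings:
- "department" (system_hr1) = "division" (system_hr2) = department
- "annual_salary" (system_hr1) = "yearly_pay" (system_hr2) = salary

Operations salaries from system_hr1: 40054
Operations salaries from system_hr2: 181151

Total: 40054 + 181151 = 221205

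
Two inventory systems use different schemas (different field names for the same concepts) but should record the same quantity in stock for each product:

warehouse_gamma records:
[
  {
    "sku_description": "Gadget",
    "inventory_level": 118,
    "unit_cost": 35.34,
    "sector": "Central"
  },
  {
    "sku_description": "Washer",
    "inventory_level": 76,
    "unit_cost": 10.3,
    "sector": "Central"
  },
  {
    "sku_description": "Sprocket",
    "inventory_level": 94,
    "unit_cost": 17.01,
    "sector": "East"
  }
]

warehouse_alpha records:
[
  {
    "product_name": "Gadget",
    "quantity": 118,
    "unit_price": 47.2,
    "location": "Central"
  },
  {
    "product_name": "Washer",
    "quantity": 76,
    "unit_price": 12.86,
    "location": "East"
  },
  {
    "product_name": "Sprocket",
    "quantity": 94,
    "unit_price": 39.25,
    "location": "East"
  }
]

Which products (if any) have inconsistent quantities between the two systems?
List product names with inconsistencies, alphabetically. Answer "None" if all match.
None

Schema mappings:
- "sku_description" (warehouse_gamma) = "product_name" (warehouse_alpha) = product name
- "inventory_level" (warehouse_gamma) = "quantity" (warehouse_alpha) = quantity

Comparison:
  Gadget: 118 vs 118 - MATCH
  Washer: 76 vs 76 - MATCH
  Sprocket: 94 vs 94 - MATCH

Products with inconsistencies: None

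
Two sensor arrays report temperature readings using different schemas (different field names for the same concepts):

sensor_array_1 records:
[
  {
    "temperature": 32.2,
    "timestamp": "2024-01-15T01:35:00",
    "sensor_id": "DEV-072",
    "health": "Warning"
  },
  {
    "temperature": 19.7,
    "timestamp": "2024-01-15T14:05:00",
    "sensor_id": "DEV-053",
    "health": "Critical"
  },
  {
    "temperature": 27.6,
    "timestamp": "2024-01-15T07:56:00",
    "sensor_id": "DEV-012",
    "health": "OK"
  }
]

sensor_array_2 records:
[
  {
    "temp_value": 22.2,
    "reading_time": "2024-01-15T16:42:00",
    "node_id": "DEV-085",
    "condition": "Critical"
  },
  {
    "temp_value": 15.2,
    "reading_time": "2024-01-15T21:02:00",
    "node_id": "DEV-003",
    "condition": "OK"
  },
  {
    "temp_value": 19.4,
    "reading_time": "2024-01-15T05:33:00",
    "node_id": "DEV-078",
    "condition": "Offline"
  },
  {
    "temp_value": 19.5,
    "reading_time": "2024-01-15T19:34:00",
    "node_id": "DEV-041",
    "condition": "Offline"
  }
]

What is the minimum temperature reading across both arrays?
15.2

Schema mapping: "temperature" (sensor_array_1) = "temp_value" (sensor_array_2) = temperature reading

Minimum in sensor_array_1: 19.7
Minimum in sensor_array_2: 15.2

Overall minimum: min(19.7, 15.2) = 15.2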